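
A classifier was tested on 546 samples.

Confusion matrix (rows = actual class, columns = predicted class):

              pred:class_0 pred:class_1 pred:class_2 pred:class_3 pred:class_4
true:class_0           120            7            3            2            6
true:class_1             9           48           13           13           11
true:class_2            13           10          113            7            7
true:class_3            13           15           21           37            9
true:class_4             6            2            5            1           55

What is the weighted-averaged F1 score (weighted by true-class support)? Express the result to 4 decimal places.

0.6720

Per-class F1 score (2·TP/(2·TP+FP+FN)):
  class_0: TP=120, FP=9+13+13+6=41, FN=7+3+2+6=18 → 240/299 = 0.80268
  class_1: TP=48, FP=7+10+15+2=34, FN=9+13+13+11=46 → 96/176 = 0.54545
  class_2: TP=113, FP=3+13+21+5=42, FN=13+10+7+7=37 → 226/305 = 0.74098
  class_3: TP=37, FP=2+13+7+1=23, FN=13+15+21+9=58 → 74/155 = 0.47742
  class_4: TP=55, FP=6+11+7+9=33, FN=6+2+5+1=14 → 110/157 = 0.70064
Weighted-F1 score = Σ (supportᵢ/N)·F1 scoreᵢ with N=546: (138/546)·0.80268 + (94/546)·0.54545 + (150/546)·0.74098 + (95/546)·0.47742 + (69/546)·0.70064 = 0.6720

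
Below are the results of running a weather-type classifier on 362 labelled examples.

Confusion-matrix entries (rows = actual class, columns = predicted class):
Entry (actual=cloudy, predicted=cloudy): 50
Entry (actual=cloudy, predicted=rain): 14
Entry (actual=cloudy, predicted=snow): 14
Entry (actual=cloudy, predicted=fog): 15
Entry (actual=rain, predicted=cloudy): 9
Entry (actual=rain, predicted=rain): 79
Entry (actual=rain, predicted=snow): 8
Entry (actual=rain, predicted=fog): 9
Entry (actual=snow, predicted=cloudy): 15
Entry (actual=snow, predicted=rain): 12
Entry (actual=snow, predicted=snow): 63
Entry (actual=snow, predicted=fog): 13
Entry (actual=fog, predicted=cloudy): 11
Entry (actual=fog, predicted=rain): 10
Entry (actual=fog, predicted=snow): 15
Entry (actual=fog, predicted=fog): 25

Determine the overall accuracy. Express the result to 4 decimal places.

Accuracy = trace / total = (50+79+63+25=217) / 362 = 217/362 = 0.5994

0.5994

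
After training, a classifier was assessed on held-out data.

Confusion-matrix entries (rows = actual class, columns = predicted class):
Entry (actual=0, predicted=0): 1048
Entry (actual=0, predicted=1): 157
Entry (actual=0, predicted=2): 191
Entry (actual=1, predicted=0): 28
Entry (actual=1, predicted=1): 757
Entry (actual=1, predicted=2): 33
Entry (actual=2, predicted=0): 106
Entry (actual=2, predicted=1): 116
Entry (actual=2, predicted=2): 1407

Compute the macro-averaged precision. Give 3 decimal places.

0.828

Per-class precision (TP/(TP+FP)):
  0: TP=1048, FP=28+106=134 → 1048/1182 = 0.8866
  1: TP=757, FP=157+116=273 → 757/1030 = 0.7350
  2: TP=1407, FP=191+33=224 → 1407/1631 = 0.8627
Macro-precision = mean = (0.8866 + 0.7350 + 0.8627) / 3 = 0.828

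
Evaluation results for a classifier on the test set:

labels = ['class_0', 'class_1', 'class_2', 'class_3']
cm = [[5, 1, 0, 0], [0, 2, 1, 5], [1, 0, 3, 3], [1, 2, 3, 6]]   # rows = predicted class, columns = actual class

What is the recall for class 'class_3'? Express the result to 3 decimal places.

0.429

recall = TP/(TP+FN).
class_3: TP=6, FN=0+5+3=8 → 6/14 = 0.4286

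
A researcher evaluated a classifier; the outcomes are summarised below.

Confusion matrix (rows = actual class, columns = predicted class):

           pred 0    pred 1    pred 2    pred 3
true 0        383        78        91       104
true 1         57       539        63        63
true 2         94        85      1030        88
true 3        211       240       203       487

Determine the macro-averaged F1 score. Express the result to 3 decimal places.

0.620

Per-class F1 score (2·TP/(2·TP+FP+FN)):
  0: TP=383, FP=57+94+211=362, FN=78+91+104=273 → 766/1401 = 0.5468
  1: TP=539, FP=78+85+240=403, FN=57+63+63=183 → 1078/1664 = 0.6478
  2: TP=1030, FP=91+63+203=357, FN=94+85+88=267 → 2060/2684 = 0.7675
  3: TP=487, FP=104+63+88=255, FN=211+240+203=654 → 974/1883 = 0.5173
Macro-F1 score = mean = (0.5468 + 0.6478 + 0.7675 + 0.5173) / 4 = 0.620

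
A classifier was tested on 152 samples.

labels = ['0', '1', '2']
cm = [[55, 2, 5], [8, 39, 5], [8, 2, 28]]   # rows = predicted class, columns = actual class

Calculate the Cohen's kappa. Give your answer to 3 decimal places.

0.696

Observed agreement pₒ = trace/N = 122/152 = 0.8026
Expected agreement pₑ = Σ (rowᵢ·colᵢ)/N² = (71·62 + 43·52 + 38·38)/152² = 0.3498
κ = (pₒ − pₑ)/(1 − pₑ) = (0.8026 − 0.3498)/(1 − 0.3498) = 0.696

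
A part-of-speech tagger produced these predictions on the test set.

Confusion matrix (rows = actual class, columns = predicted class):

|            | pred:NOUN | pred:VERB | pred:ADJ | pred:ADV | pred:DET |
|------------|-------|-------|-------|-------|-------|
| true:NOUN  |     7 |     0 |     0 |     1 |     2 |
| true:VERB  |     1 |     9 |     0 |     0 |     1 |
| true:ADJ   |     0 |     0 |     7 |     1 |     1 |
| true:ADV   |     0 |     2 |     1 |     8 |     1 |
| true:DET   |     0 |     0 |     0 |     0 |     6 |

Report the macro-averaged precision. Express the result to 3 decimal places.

Per-class precision (TP/(TP+FP)):
  NOUN: TP=7, FP=1+0+0+0=1 → 7/8 = 0.8750
  VERB: TP=9, FP=0+0+2+0=2 → 9/11 = 0.8182
  ADJ: TP=7, FP=0+0+1+0=1 → 7/8 = 0.8750
  ADV: TP=8, FP=1+0+1+0=2 → 8/10 = 0.8000
  DET: TP=6, FP=2+1+1+1=5 → 6/11 = 0.5455
Macro-precision = mean = (0.8750 + 0.8182 + 0.8750 + 0.8000 + 0.5455) / 5 = 0.783

0.783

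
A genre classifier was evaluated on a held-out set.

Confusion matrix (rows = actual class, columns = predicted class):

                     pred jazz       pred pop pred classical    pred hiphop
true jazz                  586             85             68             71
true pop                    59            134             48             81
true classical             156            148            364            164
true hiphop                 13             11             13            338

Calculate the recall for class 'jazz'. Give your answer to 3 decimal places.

0.723

One-vs-rest for 'jazz': TP = diagonal; FP = other classes predicted 'jazz'; FN = 'jazz' predicted as other.
recall = TP/(TP+FN).
jazz: TP=586, FN=85+68+71=224 → 586/810 = 0.7235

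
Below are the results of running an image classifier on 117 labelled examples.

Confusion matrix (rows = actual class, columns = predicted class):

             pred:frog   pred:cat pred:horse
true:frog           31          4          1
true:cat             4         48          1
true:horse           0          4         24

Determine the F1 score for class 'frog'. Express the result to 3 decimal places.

0.873

Treat 'frog' as positive and all other classes as negative.
F1 score = 2·TP/(2·TP+FP+FN).
frog: TP=31, FP=4+0=4, FN=4+1=5 → 62/71 = 0.8732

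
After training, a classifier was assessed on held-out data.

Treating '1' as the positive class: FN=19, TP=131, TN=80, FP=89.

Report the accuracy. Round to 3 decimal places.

Accuracy = (TP+TN)/N = (131+80)/319 = 0.661

0.661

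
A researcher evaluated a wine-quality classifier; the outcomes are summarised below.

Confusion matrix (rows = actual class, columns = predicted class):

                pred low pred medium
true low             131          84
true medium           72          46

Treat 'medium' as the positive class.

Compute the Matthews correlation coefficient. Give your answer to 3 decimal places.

-0.001

MCC = (TP·TN − FP·FN) / √((TP+FP)(TP+FN)(TN+FP)(TN+FN))
Numerator = 46·131 − 84·72 = -22
Denominator = √(130·118·215·203) = √669514300 = 25874.9744
MCC = -22 / 25874.9744 = -0.001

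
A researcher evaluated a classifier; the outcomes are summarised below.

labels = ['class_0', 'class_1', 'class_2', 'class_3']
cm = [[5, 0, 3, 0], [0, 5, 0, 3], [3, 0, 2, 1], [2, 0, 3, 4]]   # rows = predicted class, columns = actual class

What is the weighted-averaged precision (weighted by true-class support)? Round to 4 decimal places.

Per-class precision (TP/(TP+FP)):
  class_0: TP=5, FP=0+3+0=3 → 5/8 = 0.62500
  class_1: TP=5, FP=0+0+3=3 → 5/8 = 0.62500
  class_2: TP=2, FP=3+0+1=4 → 2/6 = 0.33333
  class_3: TP=4, FP=2+0+3=5 → 4/9 = 0.44444
Weighted-precision = Σ (supportᵢ/N)·precisionᵢ with N=31: (10/31)·0.62500 + (5/31)·0.62500 + (8/31)·0.33333 + (8/31)·0.44444 = 0.5031

0.5031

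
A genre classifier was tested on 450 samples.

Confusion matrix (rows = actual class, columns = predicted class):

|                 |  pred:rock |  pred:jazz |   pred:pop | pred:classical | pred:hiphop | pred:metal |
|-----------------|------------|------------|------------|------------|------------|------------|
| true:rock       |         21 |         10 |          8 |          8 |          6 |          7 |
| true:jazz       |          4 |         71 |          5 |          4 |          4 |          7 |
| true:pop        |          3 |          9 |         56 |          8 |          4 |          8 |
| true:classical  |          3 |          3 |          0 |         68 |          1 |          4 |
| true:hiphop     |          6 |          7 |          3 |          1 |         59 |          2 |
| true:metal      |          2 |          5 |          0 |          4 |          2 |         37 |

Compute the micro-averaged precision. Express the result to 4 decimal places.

0.6933

Micro-averaging pools counts across classes: ΣTP=312, ΣFP=138, ΣFN=138.
Micro-precision = TP/(TP+FP) on pooled counts = 0.6933 (equals overall accuracy in single-label multiclass).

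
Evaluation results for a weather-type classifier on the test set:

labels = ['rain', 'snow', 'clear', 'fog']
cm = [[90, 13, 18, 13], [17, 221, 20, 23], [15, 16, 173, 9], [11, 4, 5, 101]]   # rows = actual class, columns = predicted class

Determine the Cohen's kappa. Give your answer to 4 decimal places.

0.6990

Observed agreement pₒ = trace/N = 585/749 = 0.78104
Expected agreement pₑ = Σ (rowᵢ·colᵢ)/N² = (134·133 + 281·254 + 213·216 + 121·146)/749² = 0.27250
κ = (pₒ − pₑ)/(1 − pₑ) = (0.78104 − 0.27250)/(1 − 0.27250) = 0.6990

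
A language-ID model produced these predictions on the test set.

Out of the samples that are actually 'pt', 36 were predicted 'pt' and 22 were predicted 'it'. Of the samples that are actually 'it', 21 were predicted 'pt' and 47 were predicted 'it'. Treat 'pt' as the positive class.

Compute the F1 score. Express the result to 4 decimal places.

Precision = TP/(TP+FP) = 36/57 = 0.6316
Recall = TP/(TP+FN) = 36/58 = 0.6207
F1 = 2·TP/(2·TP+FP+FN) = 72/115 = 0.6261

0.6261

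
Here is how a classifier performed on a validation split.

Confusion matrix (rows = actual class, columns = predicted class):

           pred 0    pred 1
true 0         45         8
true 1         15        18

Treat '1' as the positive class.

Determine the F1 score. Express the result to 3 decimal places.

0.610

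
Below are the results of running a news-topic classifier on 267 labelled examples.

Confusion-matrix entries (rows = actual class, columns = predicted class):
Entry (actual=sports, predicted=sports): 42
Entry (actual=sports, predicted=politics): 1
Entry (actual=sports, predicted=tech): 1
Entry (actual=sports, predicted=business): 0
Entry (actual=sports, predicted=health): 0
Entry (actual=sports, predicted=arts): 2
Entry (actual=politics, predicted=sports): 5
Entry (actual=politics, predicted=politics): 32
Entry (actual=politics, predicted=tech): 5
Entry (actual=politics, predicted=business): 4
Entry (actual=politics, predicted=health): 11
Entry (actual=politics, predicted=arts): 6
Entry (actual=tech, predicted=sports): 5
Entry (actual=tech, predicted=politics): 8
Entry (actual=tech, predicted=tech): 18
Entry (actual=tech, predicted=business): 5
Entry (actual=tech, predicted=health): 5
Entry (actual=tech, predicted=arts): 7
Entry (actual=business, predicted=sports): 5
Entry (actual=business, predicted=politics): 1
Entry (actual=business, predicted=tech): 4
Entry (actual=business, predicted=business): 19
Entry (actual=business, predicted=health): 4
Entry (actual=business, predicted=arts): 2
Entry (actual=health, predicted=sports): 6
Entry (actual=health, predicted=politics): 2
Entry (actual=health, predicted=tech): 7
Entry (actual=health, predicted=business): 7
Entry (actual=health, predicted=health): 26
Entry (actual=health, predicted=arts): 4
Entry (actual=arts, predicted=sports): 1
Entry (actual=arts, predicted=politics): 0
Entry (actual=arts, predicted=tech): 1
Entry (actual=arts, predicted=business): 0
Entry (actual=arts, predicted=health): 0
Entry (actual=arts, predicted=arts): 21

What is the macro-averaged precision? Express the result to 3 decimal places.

0.582

Per-class precision (TP/(TP+FP)):
  sports: TP=42, FP=5+5+5+6+1=22 → 42/64 = 0.6563
  politics: TP=32, FP=1+8+1+2+0=12 → 32/44 = 0.7273
  tech: TP=18, FP=1+5+4+7+1=18 → 18/36 = 0.5000
  business: TP=19, FP=0+4+5+7+0=16 → 19/35 = 0.5429
  health: TP=26, FP=0+11+5+4+0=20 → 26/46 = 0.5652
  arts: TP=21, FP=2+6+7+2+4=21 → 21/42 = 0.5000
Macro-precision = mean = (0.6563 + 0.7273 + 0.5000 + 0.5429 + 0.5652 + 0.5000) / 6 = 0.582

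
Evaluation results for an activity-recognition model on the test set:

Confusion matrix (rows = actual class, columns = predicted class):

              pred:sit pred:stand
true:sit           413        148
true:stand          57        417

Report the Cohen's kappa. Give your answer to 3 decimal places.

0.607

Observed agreement pₒ = trace/N = 830/1035 = 0.8019
Expected agreement pₑ = Σ (rowᵢ·colᵢ)/N² = (561·470 + 474·565)/1035² = 0.4961
κ = (pₒ − pₑ)/(1 − pₑ) = (0.8019 − 0.4961)/(1 − 0.4961) = 0.607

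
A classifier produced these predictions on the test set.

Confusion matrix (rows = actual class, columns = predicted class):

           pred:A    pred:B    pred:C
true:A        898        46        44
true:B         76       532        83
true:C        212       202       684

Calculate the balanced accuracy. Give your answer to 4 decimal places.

0.7673

Balanced accuracy = mean of per-class recall.
  A: recall = 898/988 = 0.90891
  B: recall = 532/691 = 0.76990
  C: recall = 684/1098 = 0.62295
Mean = (0.90891 + 0.76990 + 0.62295) / 3 = 0.7673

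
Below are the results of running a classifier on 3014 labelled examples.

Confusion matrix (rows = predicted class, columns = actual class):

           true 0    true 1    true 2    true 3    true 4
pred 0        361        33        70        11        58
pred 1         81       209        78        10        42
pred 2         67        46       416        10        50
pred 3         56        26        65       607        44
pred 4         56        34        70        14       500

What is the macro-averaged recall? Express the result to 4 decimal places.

0.6857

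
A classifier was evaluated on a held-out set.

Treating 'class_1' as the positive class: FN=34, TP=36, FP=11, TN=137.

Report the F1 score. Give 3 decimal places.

Precision = TP/(TP+FP) = 36/47 = 0.7660
Recall = TP/(TP+FN) = 36/70 = 0.5143
F1 = 2·TP/(2·TP+FP+FN) = 72/117 = 0.615

0.615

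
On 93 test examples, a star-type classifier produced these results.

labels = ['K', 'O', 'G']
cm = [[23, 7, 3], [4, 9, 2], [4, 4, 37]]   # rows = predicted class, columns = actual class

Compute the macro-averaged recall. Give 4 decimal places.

0.6910

Per-class recall (TP/(TP+FN)):
  K: TP=23, FN=4+4=8 → 23/31 = 0.74194
  O: TP=9, FN=7+4=11 → 9/20 = 0.45000
  G: TP=37, FN=3+2=5 → 37/42 = 0.88095
Macro-recall = mean = (0.74194 + 0.45000 + 0.88095) / 3 = 0.6910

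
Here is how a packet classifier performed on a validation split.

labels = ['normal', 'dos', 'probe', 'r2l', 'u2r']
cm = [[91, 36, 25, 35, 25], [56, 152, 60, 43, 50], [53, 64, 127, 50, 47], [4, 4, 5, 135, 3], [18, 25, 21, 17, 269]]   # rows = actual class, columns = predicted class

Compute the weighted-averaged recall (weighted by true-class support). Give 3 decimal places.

0.547

Per-class recall (TP/(TP+FN)):
  normal: TP=91, FN=36+25+35+25=121 → 91/212 = 0.4292
  dos: TP=152, FN=56+60+43+50=209 → 152/361 = 0.4211
  probe: TP=127, FN=53+64+50+47=214 → 127/341 = 0.3724
  r2l: TP=135, FN=4+4+5+3=16 → 135/151 = 0.8940
  u2r: TP=269, FN=18+25+21+17=81 → 269/350 = 0.7686
Weighted-recall = Σ (supportᵢ/N)·recallᵢ with N=1415: (212/1415)·0.4292 + (361/1415)·0.4211 + (341/1415)·0.3724 + (151/1415)·0.8940 + (350/1415)·0.7686 = 0.547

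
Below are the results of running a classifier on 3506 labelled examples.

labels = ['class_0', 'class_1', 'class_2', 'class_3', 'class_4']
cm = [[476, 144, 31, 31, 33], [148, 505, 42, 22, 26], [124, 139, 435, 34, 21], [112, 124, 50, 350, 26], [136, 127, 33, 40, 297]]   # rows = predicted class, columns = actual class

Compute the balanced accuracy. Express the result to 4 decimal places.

0.6341

Balanced accuracy = mean of per-class recall.
  class_0: recall = 476/996 = 0.47791
  class_1: recall = 505/1039 = 0.48604
  class_2: recall = 435/591 = 0.73604
  class_3: recall = 350/477 = 0.73375
  class_4: recall = 297/403 = 0.73697
Mean = (0.47791 + 0.48604 + 0.73604 + 0.73375 + 0.73697) / 5 = 0.6341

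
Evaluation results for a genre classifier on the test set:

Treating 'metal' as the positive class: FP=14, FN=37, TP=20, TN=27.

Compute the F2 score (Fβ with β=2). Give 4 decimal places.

Fβ = (1+β²)·TP / ((1+β²)·TP + β²·FN + FP), with β²=4
= 5·20 / (5·20 + 4·37 + 14) = 0.3817

0.3817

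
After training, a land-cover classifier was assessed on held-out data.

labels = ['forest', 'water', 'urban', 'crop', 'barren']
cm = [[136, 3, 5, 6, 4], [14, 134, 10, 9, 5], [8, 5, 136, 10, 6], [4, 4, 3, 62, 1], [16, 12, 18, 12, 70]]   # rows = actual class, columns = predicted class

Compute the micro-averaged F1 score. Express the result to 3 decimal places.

Micro-averaging pools counts across classes: ΣTP=538, ΣFP=155, ΣFN=155.
Micro-F1 score = 2·TP/(2·TP+FP+FN) on pooled counts = 0.776 (equals overall accuracy in single-label multiclass).

0.776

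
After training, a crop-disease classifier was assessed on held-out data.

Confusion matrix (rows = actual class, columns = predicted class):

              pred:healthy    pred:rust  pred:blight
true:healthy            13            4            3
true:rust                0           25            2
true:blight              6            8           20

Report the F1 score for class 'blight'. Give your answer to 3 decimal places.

F1 score = 2·TP/(2·TP+FP+FN).
blight: TP=20, FP=3+2=5, FN=6+8=14 → 40/59 = 0.6780

0.678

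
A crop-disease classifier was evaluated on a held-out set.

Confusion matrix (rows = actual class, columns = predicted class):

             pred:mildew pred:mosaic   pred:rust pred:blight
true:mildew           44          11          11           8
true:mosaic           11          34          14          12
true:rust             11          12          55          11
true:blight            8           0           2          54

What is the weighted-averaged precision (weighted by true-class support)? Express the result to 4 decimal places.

0.6265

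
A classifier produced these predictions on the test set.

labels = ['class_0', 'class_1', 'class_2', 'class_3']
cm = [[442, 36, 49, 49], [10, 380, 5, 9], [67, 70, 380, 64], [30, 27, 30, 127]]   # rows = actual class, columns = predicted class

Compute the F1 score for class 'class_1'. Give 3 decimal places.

One-vs-rest for 'class_1': TP = diagonal; FP = other classes predicted 'class_1'; FN = 'class_1' predicted as other.
F1 score = 2·TP/(2·TP+FP+FN).
class_1: TP=380, FP=36+70+27=133, FN=10+5+9=24 → 760/917 = 0.8288

0.829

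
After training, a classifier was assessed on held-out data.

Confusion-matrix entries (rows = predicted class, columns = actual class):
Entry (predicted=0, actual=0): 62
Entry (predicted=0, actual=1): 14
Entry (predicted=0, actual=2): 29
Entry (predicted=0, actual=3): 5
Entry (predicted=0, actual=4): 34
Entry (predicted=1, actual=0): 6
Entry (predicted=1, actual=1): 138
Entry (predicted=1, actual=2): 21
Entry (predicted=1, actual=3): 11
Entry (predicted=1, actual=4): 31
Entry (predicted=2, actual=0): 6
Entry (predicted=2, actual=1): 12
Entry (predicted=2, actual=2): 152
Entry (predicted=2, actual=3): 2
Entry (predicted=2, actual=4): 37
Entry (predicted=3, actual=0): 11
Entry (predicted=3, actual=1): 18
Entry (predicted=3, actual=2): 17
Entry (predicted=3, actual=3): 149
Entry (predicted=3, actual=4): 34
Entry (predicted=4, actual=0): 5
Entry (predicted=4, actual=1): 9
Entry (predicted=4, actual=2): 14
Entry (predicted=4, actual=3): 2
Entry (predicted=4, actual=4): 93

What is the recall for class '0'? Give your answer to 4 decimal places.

One-vs-rest for '0': TP = diagonal; FP = other classes predicted '0'; FN = '0' predicted as other.
recall = TP/(TP+FN).
0: TP=62, FN=6+6+11+5=28 → 62/90 = 0.68889

0.6889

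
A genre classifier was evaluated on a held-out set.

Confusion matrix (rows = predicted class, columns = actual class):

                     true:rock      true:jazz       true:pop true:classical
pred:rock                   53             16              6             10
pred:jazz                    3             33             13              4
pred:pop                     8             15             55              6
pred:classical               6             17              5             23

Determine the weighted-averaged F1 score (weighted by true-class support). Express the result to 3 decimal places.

0.594

Per-class F1 score (2·TP/(2·TP+FP+FN)):
  rock: TP=53, FP=16+6+10=32, FN=3+8+6=17 → 106/155 = 0.6839
  jazz: TP=33, FP=3+13+4=20, FN=16+15+17=48 → 66/134 = 0.4925
  pop: TP=55, FP=8+15+6=29, FN=6+13+5=24 → 110/163 = 0.6748
  classical: TP=23, FP=6+17+5=28, FN=10+4+6=20 → 46/94 = 0.4894
Weighted-F1 score = Σ (supportᵢ/N)·F1 scoreᵢ with N=273: (70/273)·0.6839 + (81/273)·0.4925 + (79/273)·0.6748 + (43/273)·0.4894 = 0.594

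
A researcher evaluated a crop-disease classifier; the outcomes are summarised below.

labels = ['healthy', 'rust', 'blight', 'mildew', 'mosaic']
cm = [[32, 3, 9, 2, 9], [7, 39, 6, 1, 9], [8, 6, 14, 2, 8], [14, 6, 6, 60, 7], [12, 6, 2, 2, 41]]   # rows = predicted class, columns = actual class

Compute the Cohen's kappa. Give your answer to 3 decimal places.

Observed agreement pₒ = trace/N = 186/311 = 0.5981
Expected agreement pₑ = Σ (rowᵢ·colᵢ)/N² = (73·55 + 60·62 + 37·38 + 67·93 + 74·63)/311² = 0.2071
κ = (pₒ − pₑ)/(1 − pₑ) = (0.5981 − 0.2071)/(1 − 0.2071) = 0.493

0.493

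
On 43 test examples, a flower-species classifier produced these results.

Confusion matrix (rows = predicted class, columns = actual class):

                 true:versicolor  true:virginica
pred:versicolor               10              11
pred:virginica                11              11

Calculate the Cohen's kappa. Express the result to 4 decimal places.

Observed agreement pₒ = trace/N = 21/43 = 0.48837
Expected agreement pₑ = Σ (rowᵢ·colᵢ)/N² = (21·21 + 22·22)/43² = 0.50027
κ = (pₒ − pₑ)/(1 − pₑ) = (0.48837 − 0.50027)/(1 − 0.50027) = -0.0238

-0.0238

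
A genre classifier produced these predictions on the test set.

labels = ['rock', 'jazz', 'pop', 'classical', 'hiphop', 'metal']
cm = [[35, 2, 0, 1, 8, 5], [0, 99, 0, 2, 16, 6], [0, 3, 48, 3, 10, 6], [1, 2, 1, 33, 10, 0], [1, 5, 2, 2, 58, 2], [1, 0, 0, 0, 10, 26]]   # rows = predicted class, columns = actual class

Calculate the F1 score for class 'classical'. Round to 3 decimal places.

One-vs-rest for 'classical': TP = diagonal; FP = other classes predicted 'classical'; FN = 'classical' predicted as other.
F1 score = 2·TP/(2·TP+FP+FN).
classical: TP=33, FP=1+2+1+10+0=14, FN=1+2+3+2+0=8 → 66/88 = 0.7500

0.750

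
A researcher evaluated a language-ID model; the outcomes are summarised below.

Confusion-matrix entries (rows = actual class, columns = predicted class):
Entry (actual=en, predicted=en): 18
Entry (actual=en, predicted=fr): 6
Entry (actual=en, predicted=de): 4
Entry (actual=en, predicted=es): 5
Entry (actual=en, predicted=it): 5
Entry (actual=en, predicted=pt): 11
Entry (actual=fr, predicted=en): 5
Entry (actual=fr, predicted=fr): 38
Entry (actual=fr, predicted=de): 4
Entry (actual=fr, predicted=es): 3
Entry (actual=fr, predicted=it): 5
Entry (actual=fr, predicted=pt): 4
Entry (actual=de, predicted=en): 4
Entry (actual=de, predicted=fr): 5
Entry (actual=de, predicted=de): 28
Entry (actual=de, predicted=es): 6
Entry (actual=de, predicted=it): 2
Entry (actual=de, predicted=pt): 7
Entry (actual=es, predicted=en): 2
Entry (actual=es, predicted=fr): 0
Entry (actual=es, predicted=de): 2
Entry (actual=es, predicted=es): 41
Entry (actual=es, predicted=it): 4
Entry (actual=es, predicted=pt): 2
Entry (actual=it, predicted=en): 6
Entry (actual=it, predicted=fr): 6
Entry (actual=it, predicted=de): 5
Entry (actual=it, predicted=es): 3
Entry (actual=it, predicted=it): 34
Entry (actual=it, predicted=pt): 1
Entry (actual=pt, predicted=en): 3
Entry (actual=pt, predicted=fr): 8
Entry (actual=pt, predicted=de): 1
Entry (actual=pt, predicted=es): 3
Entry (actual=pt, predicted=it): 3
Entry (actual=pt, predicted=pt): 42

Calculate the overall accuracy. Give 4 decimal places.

Accuracy = trace / total = (18+38+28+41+34+42=201) / 326 = 201/326 = 0.6166

0.6166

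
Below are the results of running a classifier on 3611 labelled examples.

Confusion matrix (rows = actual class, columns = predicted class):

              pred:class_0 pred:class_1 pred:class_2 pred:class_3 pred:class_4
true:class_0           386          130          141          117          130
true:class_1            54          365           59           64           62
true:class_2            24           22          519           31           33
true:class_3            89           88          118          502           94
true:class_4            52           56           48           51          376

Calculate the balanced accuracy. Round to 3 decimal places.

0.613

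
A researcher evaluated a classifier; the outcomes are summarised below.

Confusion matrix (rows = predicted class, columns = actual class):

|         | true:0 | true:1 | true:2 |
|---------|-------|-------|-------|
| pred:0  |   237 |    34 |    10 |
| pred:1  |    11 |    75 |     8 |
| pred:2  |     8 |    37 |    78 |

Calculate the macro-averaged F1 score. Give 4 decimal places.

0.7400

Per-class F1 score (2·TP/(2·TP+FP+FN)):
  0: TP=237, FP=34+10=44, FN=11+8=19 → 474/537 = 0.88268
  1: TP=75, FP=11+8=19, FN=34+37=71 → 150/240 = 0.62500
  2: TP=78, FP=8+37=45, FN=10+8=18 → 156/219 = 0.71233
Macro-F1 score = mean = (0.88268 + 0.62500 + 0.71233) / 3 = 0.7400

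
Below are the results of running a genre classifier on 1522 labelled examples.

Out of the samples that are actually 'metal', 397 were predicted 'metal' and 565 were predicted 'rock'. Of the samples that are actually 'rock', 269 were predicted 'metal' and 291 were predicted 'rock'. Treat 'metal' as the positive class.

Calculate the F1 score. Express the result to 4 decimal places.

Precision = TP/(TP+FP) = 397/666 = 0.5961
Recall = TP/(TP+FN) = 397/962 = 0.4127
F1 = 2·TP/(2·TP+FP+FN) = 794/1628 = 0.4877

0.4877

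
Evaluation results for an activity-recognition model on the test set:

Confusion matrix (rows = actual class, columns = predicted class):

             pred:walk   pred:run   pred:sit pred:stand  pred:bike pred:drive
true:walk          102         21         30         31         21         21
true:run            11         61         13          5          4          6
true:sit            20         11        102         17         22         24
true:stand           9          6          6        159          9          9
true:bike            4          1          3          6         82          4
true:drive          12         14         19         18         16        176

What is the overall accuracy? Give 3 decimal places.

0.634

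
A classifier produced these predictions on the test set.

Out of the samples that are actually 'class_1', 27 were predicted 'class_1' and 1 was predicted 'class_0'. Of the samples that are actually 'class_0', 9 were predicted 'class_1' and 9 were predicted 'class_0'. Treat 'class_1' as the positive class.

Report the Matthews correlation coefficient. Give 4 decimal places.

0.5494

MCC = (TP·TN − FP·FN) / √((TP+FP)(TP+FN)(TN+FP)(TN+FN))
Numerator = 27·9 − 9·1 = 234
Denominator = √(36·28·18·10) = √181440 = 425.9577
MCC = 234 / 425.9577 = 0.5494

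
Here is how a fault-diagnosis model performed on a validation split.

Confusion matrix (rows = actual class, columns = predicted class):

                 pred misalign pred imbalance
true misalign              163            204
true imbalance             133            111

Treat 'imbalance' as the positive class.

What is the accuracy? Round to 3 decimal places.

0.448

Accuracy = (TP+TN)/N = (111+163)/611 = 0.448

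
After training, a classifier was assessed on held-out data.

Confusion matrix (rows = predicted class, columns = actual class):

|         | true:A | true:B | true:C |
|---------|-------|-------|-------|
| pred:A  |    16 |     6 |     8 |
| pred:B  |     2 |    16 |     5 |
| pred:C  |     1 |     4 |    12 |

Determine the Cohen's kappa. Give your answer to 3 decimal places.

Observed agreement pₒ = trace/N = 44/70 = 0.6286
Expected agreement pₑ = Σ (rowᵢ·colᵢ)/N² = (19·30 + 26·23 + 25·17)/70² = 0.3251
κ = (pₒ − pₑ)/(1 − pₑ) = (0.6286 − 0.3251)/(1 − 0.3251) = 0.450

0.450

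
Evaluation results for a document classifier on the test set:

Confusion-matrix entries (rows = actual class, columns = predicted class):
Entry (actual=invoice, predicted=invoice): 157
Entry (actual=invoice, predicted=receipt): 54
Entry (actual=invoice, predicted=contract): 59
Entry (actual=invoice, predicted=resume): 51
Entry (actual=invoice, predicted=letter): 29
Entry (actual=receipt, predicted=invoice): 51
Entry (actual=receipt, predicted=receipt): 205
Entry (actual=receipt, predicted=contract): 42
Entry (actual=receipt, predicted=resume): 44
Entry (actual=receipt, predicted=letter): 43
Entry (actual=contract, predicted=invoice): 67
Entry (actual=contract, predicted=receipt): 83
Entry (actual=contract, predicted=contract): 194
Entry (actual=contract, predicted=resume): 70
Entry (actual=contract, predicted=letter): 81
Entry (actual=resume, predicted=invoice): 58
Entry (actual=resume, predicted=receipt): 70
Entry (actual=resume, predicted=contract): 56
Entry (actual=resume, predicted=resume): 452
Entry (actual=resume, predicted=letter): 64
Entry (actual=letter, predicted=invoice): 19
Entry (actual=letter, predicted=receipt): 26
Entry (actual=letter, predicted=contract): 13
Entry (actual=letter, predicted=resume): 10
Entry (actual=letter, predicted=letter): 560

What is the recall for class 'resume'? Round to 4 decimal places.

0.6457

One-vs-rest for 'resume': TP = diagonal; FP = other classes predicted 'resume'; FN = 'resume' predicted as other.
recall = TP/(TP+FN).
resume: TP=452, FN=58+70+56+64=248 → 452/700 = 0.64571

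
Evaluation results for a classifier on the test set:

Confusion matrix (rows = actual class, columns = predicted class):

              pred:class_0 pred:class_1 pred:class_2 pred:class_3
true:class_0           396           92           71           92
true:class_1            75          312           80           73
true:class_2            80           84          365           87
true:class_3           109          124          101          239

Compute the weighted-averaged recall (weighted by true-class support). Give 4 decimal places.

0.5513

Per-class recall (TP/(TP+FN)):
  class_0: TP=396, FN=92+71+92=255 → 396/651 = 0.60829
  class_1: TP=312, FN=75+80+73=228 → 312/540 = 0.57778
  class_2: TP=365, FN=80+84+87=251 → 365/616 = 0.59253
  class_3: TP=239, FN=109+124+101=334 → 239/573 = 0.41710
Weighted-recall = Σ (supportᵢ/N)·recallᵢ with N=2380: (651/2380)·0.60829 + (540/2380)·0.57778 + (616/2380)·0.59253 + (573/2380)·0.41710 = 0.5513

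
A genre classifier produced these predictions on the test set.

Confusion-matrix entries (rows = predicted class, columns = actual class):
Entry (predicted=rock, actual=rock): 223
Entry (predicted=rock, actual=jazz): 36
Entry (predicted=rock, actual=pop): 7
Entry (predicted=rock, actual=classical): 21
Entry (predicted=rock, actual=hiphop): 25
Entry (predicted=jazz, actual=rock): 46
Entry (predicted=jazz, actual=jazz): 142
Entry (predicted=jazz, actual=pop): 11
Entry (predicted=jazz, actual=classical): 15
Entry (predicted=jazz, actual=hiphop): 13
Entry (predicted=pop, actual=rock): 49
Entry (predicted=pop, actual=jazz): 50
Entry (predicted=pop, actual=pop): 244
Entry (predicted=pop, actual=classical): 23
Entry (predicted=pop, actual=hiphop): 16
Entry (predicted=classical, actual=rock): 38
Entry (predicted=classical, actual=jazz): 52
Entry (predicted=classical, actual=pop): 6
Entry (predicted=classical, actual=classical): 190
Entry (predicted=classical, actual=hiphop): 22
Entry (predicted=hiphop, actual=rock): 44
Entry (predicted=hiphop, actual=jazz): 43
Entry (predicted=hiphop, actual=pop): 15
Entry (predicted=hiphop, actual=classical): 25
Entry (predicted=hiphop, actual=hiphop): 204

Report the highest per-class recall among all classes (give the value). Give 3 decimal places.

Per-class recall (TP/(TP+FN)):
  rock: TP=223, FN=46+49+38+44=177 → 223/400 = 0.5575
  jazz: TP=142, FN=36+50+52+43=181 → 142/323 = 0.4396
  pop: TP=244, FN=7+11+6+15=39 → 244/283 = 0.8622
  classical: TP=190, FN=21+15+23+25=84 → 190/274 = 0.6934
  hiphop: TP=204, FN=25+13+16+22=76 → 204/280 = 0.7286
Highest is class 'pop' with recall = 0.862.

0.862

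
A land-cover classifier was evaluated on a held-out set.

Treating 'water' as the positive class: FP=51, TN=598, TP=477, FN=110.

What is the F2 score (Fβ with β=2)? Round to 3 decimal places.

0.829

Fβ = (1+β²)·TP / ((1+β²)·TP + β²·FN + FP), with β²=4
= 5·477 / (5·477 + 4·110 + 51) = 0.829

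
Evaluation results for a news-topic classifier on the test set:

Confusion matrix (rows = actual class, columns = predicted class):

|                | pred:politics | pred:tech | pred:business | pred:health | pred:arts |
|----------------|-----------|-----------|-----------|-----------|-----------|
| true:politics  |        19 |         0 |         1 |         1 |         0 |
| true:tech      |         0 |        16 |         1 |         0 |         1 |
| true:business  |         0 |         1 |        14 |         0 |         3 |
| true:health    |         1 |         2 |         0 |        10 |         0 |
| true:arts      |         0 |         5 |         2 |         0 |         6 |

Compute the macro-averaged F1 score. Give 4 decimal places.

Per-class F1 score (2·TP/(2·TP+FP+FN)):
  politics: TP=19, FP=0+0+1+0=1, FN=0+1+1+0=2 → 38/41 = 0.92683
  tech: TP=16, FP=0+1+2+5=8, FN=0+1+0+1=2 → 32/42 = 0.76190
  business: TP=14, FP=1+1+0+2=4, FN=0+1+0+3=4 → 28/36 = 0.77778
  health: TP=10, FP=1+0+0+0=1, FN=1+2+0+0=3 → 20/24 = 0.83333
  arts: TP=6, FP=0+1+3+0=4, FN=0+5+2+0=7 → 12/23 = 0.52174
Macro-F1 score = mean = (0.92683 + 0.76190 + 0.77778 + 0.83333 + 0.52174) / 5 = 0.7643

0.7643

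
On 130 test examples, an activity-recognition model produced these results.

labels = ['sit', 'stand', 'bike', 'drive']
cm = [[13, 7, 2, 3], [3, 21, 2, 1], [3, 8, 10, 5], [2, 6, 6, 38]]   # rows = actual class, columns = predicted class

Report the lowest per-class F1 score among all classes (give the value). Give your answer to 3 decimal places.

Per-class F1 score (2·TP/(2·TP+FP+FN)):
  sit: TP=13, FP=3+3+2=8, FN=7+2+3=12 → 26/46 = 0.5652
  stand: TP=21, FP=7+8+6=21, FN=3+2+1=6 → 42/69 = 0.6087
  bike: TP=10, FP=2+2+6=10, FN=3+8+5=16 → 20/46 = 0.4348
  drive: TP=38, FP=3+1+5=9, FN=2+6+6=14 → 76/99 = 0.7677
Lowest is class 'bike' with F1 score = 0.435.

0.435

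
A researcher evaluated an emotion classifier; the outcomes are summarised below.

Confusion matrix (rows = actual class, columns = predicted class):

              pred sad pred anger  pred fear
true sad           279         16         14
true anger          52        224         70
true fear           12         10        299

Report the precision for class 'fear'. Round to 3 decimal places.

0.781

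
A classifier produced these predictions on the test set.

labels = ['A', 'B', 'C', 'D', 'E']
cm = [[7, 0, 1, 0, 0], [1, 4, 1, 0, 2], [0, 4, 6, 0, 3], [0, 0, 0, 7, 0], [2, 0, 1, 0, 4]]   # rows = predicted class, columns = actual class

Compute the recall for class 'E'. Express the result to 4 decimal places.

Take TP from the diagonal, FP from the rest of the 'E' prediction marginal, FN from the rest of the 'E' actual marginal.
recall = TP/(TP+FN).
E: TP=4, FN=0+2+3+0=5 → 4/9 = 0.44444

0.4444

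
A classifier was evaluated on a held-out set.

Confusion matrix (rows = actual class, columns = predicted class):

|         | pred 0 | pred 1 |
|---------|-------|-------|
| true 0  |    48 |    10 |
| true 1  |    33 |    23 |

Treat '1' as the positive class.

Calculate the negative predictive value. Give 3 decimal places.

NPV = TN/(TN+FN) = 48/(48+33) = 0.593

0.593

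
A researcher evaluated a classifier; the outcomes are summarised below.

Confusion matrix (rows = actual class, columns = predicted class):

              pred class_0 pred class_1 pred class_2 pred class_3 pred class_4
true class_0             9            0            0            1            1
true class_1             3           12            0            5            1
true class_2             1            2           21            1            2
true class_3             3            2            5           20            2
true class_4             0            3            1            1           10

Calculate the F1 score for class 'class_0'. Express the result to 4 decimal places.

Treat 'class_0' as positive and all other classes as negative.
F1 score = 2·TP/(2·TP+FP+FN).
class_0: TP=9, FP=3+1+3+0=7, FN=0+0+1+1=2 → 18/27 = 0.66667

0.6667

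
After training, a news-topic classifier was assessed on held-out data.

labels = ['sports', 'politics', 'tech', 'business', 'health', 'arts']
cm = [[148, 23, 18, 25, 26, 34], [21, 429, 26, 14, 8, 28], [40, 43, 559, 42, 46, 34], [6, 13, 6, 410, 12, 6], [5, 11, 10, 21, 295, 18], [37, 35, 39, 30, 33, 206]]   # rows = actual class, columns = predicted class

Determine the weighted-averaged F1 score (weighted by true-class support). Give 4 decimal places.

0.7395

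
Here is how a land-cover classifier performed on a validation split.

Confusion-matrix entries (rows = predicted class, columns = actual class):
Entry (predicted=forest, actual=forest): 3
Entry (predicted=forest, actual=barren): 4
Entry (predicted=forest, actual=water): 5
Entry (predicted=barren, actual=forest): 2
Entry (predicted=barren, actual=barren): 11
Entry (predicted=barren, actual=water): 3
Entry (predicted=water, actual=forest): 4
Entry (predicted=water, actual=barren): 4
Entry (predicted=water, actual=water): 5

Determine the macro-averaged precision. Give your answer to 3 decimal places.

0.441

Per-class precision (TP/(TP+FP)):
  forest: TP=3, FP=4+5=9 → 3/12 = 0.2500
  barren: TP=11, FP=2+3=5 → 11/16 = 0.6875
  water: TP=5, FP=4+4=8 → 5/13 = 0.3846
Macro-precision = mean = (0.2500 + 0.6875 + 0.3846) / 3 = 0.441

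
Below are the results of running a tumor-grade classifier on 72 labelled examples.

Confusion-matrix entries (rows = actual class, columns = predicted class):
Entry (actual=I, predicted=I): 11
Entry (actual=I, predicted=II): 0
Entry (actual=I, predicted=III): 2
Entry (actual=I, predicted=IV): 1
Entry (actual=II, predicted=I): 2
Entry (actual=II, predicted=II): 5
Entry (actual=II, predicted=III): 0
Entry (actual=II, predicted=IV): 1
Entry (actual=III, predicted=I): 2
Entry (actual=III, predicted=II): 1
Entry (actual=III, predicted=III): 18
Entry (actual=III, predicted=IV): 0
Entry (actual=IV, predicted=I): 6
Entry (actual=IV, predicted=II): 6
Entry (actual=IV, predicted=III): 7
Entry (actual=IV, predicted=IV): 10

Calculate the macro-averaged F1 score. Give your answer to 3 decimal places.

0.592

Per-class F1 score (2·TP/(2·TP+FP+FN)):
  I: TP=11, FP=2+2+6=10, FN=0+2+1=3 → 22/35 = 0.6286
  II: TP=5, FP=0+1+6=7, FN=2+0+1=3 → 10/20 = 0.5000
  III: TP=18, FP=2+0+7=9, FN=2+1+0=3 → 36/48 = 0.7500
  IV: TP=10, FP=1+1+0=2, FN=6+6+7=19 → 20/41 = 0.4878
Macro-F1 score = mean = (0.6286 + 0.5000 + 0.7500 + 0.4878) / 4 = 0.592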